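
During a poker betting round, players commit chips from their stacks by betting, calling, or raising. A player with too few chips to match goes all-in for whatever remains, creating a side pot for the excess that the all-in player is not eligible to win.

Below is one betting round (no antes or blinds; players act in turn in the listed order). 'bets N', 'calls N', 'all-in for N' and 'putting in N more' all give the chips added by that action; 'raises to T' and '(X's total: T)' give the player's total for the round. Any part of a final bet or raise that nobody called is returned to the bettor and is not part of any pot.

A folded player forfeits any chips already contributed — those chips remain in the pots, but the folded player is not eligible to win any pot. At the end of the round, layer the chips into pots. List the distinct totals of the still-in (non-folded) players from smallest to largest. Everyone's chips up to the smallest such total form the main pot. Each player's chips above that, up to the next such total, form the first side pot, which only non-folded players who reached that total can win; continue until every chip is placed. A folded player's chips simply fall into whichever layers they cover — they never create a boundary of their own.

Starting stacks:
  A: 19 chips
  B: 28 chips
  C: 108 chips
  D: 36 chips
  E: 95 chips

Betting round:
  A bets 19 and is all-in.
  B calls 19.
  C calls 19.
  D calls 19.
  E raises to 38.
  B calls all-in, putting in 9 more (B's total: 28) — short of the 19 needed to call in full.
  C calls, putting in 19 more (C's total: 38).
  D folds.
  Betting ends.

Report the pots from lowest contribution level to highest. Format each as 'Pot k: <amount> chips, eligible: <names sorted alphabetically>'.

Contributions: A=19, B=28, C=38, D=19, E=38
Folded: D
Pot levels (distinct totals of non-folded players): 19, 28, 38
Layer 1-19: 19 each from A, B, C, D, E = 19*5 = 95 chips; eligible A, B, C, E
Layer 20-28: 9 each from B, C, E = 9*3 = 27 chips; eligible B, C, E
Layer 29-38: 10 each from C, E = 10*2 = 20 chips; eligible C, E

Pot 1: 95 chips, eligible: A, B, C, E
Pot 2: 27 chips, eligible: B, C, E
Pot 3: 20 chips, eligible: C, E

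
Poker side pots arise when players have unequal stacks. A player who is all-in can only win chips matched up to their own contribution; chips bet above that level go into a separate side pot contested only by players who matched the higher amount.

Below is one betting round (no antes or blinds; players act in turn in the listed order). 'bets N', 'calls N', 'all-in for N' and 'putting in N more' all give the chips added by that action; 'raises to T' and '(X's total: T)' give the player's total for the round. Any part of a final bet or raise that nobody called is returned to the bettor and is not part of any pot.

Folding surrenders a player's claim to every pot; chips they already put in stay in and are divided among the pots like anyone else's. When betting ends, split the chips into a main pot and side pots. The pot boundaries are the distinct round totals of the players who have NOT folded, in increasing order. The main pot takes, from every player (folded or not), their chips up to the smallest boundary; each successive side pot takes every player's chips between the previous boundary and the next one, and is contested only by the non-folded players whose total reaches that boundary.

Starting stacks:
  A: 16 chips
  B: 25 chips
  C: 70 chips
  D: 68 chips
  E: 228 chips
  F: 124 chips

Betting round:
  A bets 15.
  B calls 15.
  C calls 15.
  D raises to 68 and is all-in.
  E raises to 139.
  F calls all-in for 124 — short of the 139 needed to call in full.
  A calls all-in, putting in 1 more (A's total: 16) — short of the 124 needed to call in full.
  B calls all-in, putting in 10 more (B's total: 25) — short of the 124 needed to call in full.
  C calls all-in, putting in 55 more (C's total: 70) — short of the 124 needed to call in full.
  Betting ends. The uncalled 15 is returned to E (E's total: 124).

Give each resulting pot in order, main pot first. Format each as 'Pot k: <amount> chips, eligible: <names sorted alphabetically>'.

Contributions (after 15 returned to E): A=16, B=25, C=70, D=68, E=124, F=124
Pot levels (distinct totals of non-folded players): 16, 25, 68, 70, 124
Layer 1-16: 16 each from A, B, C, D, E, F = 16*6 = 96 chips; eligible A, B, C, D, E, F
Layer 17-25: 9 each from B, C, D, E, F = 9*5 = 45 chips; eligible B, C, D, E, F
Layer 26-68: 43 each from C, D, E, F = 43*4 = 172 chips; eligible C, D, E, F
Layer 69-70: 2 each from C, E, F = 2*3 = 6 chips; eligible C, E, F
Layer 71-124: 54 each from E, F = 54*2 = 108 chips; eligible E, F

Pot 1: 96 chips, eligible: A, B, C, D, E, F
Pot 2: 45 chips, eligible: B, C, D, E, F
Pot 3: 172 chips, eligible: C, D, E, F
Pot 4: 6 chips, eligible: C, E, F
Pot 5: 108 chips, eligible: E, F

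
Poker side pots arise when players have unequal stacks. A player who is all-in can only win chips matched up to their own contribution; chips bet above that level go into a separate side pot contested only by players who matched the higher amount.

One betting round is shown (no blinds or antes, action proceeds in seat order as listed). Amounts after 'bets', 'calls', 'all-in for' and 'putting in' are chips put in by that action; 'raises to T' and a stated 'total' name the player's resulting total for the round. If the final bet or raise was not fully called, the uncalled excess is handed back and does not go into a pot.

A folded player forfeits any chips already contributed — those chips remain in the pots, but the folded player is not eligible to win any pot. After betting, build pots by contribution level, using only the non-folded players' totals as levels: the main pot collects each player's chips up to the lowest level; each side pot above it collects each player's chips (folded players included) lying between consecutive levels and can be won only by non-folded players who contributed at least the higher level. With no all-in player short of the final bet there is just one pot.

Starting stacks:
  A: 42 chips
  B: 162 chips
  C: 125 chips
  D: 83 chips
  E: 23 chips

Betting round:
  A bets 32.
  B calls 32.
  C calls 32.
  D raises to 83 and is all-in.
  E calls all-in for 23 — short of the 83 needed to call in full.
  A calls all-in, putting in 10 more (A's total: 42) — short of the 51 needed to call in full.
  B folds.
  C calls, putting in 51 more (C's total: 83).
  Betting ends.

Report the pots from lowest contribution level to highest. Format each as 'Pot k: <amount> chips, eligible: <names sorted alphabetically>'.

Pot 1: 115 chips, eligible: A, C, D, E
Pot 2: 66 chips, eligible: A, C, D
Pot 3: 82 chips, eligible: C, D

Derivation:
Contributions: A=42, B=32, C=83, D=83, E=23
Folded: B
Pot levels (distinct totals of non-folded players): 23, 42, 83
Layer 1-23: 23 each from A, B, C, D, E = 23*5 = 115 chips; eligible A, C, D, E
Layer 24-42: A 19 + B 9 + C 19 + D 19 = 66 chips; eligible A, C, D
Layer 43-83: 41 each from C, D = 41*2 = 82 chips; eligible C, D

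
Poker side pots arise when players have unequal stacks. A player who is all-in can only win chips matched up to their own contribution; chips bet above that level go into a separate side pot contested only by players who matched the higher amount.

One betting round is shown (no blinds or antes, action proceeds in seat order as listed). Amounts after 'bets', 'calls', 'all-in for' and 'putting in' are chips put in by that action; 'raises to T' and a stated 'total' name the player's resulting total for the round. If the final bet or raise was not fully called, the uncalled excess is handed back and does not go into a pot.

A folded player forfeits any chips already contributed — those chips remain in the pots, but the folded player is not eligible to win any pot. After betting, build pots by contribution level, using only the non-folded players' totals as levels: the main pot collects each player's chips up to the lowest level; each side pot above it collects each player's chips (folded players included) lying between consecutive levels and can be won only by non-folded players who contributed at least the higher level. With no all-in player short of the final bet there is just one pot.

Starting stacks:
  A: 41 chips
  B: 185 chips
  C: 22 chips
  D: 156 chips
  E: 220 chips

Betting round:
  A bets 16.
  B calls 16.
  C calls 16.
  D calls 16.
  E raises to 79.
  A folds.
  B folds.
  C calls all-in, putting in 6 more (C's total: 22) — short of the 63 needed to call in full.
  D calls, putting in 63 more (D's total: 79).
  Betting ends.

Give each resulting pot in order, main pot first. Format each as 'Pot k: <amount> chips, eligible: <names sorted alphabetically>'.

Contributions: A=16, B=16, C=22, D=79, E=79
Folded: A, B
Pot levels (distinct totals of non-folded players): 22, 79
Layer 1-22: A 16 + B 16 + C 22 + D 22 + E 22 = 98 chips; eligible C, D, E
Layer 23-79: 57 each from D, E = 57*2 = 114 chips; eligible D, E

Pot 1: 98 chips, eligible: C, D, E
Pot 2: 114 chips, eligible: D, E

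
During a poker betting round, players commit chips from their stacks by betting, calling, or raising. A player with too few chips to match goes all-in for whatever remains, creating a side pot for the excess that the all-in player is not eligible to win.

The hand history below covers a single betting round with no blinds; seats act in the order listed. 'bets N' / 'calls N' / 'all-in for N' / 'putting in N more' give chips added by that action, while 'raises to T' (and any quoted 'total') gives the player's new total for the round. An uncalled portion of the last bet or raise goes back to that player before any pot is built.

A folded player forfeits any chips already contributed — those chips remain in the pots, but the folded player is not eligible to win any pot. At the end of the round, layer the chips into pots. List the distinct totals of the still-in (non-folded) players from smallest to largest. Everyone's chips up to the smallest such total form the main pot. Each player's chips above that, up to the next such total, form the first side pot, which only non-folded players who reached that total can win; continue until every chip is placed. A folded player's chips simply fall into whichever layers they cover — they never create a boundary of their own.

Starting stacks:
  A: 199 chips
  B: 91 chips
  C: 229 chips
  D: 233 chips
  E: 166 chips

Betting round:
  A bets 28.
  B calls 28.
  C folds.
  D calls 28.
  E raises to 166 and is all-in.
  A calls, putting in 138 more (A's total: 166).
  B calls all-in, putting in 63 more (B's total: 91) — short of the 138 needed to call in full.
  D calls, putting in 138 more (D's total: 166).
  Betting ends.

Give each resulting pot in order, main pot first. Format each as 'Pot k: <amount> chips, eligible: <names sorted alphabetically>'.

Pot 1: 364 chips, eligible: A, B, D, E
Pot 2: 225 chips, eligible: A, D, E

Derivation:
Contributions: A=166, B=91, D=166, E=166
Folded: C
Pot levels (distinct totals of non-folded players): 91, 166
Layer 1-91: 91 each from A, B, D, E = 91*4 = 364 chips; eligible A, B, D, E
Layer 92-166: 75 each from A, D, E = 75*3 = 225 chips; eligible A, D, E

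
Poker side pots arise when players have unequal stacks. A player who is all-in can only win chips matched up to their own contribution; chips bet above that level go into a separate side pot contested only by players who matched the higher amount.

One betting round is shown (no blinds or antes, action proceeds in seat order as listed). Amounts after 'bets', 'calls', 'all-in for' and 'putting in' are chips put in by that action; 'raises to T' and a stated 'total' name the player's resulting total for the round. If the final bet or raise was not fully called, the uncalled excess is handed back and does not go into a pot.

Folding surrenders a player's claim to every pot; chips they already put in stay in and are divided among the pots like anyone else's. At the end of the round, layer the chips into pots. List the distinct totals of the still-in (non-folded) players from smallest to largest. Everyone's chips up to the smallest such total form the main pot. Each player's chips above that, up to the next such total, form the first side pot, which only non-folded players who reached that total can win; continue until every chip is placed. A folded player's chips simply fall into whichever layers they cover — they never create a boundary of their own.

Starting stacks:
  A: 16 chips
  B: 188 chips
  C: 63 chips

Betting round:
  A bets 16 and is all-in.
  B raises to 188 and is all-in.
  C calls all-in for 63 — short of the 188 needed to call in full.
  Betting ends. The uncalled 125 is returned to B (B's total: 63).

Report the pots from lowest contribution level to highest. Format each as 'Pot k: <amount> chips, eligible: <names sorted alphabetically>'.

Contributions (after 125 returned to B): A=16, B=63, C=63
Pot levels (distinct totals of non-folded players): 16, 63
Layer 1-16: 16 each from A, B, C = 16*3 = 48 chips; eligible A, B, C
Layer 17-63: 47 each from B, C = 47*2 = 94 chips; eligible B, C

Pot 1: 48 chips, eligible: A, B, C
Pot 2: 94 chips, eligible: B, C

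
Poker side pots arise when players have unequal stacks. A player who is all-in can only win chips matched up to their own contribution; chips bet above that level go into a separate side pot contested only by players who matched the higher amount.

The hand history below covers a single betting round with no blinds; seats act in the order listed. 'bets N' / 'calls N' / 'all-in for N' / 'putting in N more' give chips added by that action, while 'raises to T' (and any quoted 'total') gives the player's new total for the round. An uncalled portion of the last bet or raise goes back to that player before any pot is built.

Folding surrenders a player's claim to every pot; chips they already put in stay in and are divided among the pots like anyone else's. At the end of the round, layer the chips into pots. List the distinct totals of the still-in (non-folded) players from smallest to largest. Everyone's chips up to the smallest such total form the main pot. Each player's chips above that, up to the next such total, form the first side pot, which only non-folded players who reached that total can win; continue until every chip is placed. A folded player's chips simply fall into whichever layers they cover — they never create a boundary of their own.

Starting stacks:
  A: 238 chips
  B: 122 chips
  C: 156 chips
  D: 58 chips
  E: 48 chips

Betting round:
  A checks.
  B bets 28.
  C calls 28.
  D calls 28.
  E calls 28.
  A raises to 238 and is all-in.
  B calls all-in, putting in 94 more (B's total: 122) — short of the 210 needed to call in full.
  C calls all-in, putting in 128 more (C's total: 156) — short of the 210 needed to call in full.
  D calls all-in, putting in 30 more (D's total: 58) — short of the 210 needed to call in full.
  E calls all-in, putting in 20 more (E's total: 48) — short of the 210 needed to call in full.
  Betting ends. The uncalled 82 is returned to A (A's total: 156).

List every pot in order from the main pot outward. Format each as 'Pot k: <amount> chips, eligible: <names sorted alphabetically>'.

Pot 1: 240 chips, eligible: A, B, C, D, E
Pot 2: 40 chips, eligible: A, B, C, D
Pot 3: 192 chips, eligible: A, B, C
Pot 4: 68 chips, eligible: A, C

Derivation:
Contributions (after 82 returned to A): A=156, B=122, C=156, D=58, E=48
Pot levels (distinct totals of non-folded players): 48, 58, 122, 156
Layer 1-48: 48 each from A, B, C, D, E = 48*5 = 240 chips; eligible A, B, C, D, E
Layer 49-58: 10 each from A, B, C, D = 10*4 = 40 chips; eligible A, B, C, D
Layer 59-122: 64 each from A, B, C = 64*3 = 192 chips; eligible A, B, C
Layer 123-156: 34 each from A, C = 34*2 = 68 chips; eligible A, C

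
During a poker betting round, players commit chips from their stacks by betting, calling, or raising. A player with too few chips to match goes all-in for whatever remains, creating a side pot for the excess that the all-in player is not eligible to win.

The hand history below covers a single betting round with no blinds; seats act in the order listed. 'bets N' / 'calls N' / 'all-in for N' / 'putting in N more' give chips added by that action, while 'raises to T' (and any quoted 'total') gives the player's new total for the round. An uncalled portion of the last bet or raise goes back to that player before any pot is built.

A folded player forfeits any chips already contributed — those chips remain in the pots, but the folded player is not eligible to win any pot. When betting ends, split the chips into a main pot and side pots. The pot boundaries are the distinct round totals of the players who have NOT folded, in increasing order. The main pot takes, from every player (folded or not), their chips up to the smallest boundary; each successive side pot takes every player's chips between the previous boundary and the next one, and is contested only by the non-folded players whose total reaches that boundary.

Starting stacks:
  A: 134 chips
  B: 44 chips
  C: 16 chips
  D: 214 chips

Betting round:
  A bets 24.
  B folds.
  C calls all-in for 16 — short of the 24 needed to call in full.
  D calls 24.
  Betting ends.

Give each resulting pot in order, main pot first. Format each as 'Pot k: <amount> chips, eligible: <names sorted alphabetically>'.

Contributions: A=24, C=16, D=24
Folded: B
Pot levels (distinct totals of non-folded players): 16, 24
Layer 1-16: 16 each from A, C, D = 16*3 = 48 chips; eligible A, C, D
Layer 17-24: 8 each from A, D = 8*2 = 16 chips; eligible A, D

Pot 1: 48 chips, eligible: A, C, D
Pot 2: 16 chips, eligible: A, D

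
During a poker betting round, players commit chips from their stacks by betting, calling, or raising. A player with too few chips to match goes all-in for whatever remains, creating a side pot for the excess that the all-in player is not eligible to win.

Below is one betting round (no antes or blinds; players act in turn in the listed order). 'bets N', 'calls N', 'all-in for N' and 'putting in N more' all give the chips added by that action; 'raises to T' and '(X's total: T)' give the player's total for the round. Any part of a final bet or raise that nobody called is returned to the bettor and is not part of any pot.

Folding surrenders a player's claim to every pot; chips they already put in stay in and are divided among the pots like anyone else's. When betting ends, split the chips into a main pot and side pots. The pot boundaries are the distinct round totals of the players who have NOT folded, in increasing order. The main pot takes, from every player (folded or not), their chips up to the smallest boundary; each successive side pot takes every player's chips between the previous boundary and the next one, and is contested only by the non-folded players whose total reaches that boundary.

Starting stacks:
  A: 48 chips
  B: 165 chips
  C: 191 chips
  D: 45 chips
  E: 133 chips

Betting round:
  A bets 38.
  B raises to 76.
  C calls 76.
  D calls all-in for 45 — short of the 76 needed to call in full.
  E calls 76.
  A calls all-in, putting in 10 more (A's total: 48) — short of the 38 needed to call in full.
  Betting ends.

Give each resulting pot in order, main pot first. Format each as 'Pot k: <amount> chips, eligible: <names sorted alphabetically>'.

Pot 1: 225 chips, eligible: A, B, C, D, E
Pot 2: 12 chips, eligible: A, B, C, E
Pot 3: 84 chips, eligible: B, C, E

Derivation:
Contributions: A=48, B=76, C=76, D=45, E=76
Pot levels (distinct totals of non-folded players): 45, 48, 76
Layer 1-45: 45 each from A, B, C, D, E = 45*5 = 225 chips; eligible A, B, C, D, E
Layer 46-48: 3 each from A, B, C, E = 3*4 = 12 chips; eligible A, B, C, E
Layer 49-76: 28 each from B, C, E = 28*3 = 84 chips; eligible B, C, E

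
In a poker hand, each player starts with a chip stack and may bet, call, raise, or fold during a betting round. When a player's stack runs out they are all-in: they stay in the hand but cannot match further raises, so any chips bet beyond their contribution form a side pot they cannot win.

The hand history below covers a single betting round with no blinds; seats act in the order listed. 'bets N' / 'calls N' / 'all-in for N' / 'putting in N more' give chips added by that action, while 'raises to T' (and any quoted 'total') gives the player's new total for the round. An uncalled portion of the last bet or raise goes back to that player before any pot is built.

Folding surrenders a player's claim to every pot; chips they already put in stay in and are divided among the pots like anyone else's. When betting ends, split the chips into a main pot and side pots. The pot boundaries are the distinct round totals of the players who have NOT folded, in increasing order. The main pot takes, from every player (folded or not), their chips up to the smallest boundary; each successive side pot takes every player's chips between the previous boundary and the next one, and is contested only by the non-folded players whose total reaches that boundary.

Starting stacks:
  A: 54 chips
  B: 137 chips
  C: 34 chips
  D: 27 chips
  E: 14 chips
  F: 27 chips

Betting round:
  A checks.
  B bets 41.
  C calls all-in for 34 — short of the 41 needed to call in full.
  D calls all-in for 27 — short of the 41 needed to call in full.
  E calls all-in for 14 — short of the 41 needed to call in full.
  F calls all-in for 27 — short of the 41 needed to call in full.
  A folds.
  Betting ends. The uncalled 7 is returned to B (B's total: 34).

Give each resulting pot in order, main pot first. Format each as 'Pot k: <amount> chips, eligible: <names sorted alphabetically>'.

Contributions (after 7 returned to B): B=34, C=34, D=27, E=14, F=27
Folded: A
Pot levels (distinct totals of non-folded players): 14, 27, 34
Layer 1-14: 14 each from B, C, D, E, F = 14*5 = 70 chips; eligible B, C, D, E, F
Layer 15-27: 13 each from B, C, D, F = 13*4 = 52 chips; eligible B, C, D, F
Layer 28-34: 7 each from B, C = 7*2 = 14 chips; eligible B, C

Pot 1: 70 chips, eligible: B, C, D, E, F
Pot 2: 52 chips, eligible: B, C, D, F
Pot 3: 14 chips, eligible: B, C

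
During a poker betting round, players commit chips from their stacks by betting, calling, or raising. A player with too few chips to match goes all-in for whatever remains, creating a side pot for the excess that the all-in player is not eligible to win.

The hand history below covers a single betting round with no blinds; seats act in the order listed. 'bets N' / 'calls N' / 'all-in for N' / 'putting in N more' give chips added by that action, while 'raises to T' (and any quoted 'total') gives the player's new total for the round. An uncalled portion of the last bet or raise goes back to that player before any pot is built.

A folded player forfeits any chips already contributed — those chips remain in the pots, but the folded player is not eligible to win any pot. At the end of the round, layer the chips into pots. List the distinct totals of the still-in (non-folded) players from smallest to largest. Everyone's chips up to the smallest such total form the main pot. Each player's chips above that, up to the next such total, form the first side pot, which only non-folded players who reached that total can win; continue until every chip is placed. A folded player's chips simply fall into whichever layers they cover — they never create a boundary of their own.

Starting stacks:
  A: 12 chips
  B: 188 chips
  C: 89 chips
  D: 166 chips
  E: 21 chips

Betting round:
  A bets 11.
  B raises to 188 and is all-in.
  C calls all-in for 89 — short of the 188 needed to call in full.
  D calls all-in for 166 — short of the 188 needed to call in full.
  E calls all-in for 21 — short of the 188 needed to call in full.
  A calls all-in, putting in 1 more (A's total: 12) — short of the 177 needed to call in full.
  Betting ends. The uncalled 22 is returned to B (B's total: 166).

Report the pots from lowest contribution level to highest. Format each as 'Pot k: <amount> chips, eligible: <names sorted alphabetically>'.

Contributions (after 22 returned to B): A=12, B=166, C=89, D=166, E=21
Pot levels (distinct totals of non-folded players): 12, 21, 89, 166
Layer 1-12: 12 each from A, B, C, D, E = 12*5 = 60 chips; eligible A, B, C, D, E
Layer 13-21: 9 each from B, C, D, E = 9*4 = 36 chips; eligible B, C, D, E
Layer 22-89: 68 each from B, C, D = 68*3 = 204 chips; eligible B, C, D
Layer 90-166: 77 each from B, D = 77*2 = 154 chips; eligible B, D

Pot 1: 60 chips, eligible: A, B, C, D, E
Pot 2: 36 chips, eligible: B, C, D, E
Pot 3: 204 chips, eligible: B, C, D
Pot 4: 154 chips, eligible: B, D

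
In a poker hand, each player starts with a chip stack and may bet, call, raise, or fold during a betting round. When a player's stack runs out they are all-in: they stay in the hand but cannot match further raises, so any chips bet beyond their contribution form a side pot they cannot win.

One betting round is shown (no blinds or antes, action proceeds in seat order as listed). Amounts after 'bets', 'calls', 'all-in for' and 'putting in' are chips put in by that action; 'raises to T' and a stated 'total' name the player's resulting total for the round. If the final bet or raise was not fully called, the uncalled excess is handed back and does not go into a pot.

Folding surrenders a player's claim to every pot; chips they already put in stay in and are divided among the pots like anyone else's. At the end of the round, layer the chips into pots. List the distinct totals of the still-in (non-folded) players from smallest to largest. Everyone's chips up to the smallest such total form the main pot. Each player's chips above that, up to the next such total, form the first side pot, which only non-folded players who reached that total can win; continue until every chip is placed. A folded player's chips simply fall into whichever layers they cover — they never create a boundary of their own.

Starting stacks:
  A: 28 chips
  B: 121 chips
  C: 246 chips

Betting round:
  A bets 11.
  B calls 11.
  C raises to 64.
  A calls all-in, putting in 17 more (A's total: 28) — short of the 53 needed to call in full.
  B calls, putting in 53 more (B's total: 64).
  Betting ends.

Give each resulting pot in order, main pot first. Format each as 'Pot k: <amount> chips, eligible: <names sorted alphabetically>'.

Pot 1: 84 chips, eligible: A, B, C
Pot 2: 72 chips, eligible: B, C

Derivation:
Contributions: A=28, B=64, C=64
Pot levels (distinct totals of non-folded players): 28, 64
Layer 1-28: 28 each from A, B, C = 28*3 = 84 chips; eligible A, B, C
Layer 29-64: 36 each from B, C = 36*2 = 72 chips; eligible B, C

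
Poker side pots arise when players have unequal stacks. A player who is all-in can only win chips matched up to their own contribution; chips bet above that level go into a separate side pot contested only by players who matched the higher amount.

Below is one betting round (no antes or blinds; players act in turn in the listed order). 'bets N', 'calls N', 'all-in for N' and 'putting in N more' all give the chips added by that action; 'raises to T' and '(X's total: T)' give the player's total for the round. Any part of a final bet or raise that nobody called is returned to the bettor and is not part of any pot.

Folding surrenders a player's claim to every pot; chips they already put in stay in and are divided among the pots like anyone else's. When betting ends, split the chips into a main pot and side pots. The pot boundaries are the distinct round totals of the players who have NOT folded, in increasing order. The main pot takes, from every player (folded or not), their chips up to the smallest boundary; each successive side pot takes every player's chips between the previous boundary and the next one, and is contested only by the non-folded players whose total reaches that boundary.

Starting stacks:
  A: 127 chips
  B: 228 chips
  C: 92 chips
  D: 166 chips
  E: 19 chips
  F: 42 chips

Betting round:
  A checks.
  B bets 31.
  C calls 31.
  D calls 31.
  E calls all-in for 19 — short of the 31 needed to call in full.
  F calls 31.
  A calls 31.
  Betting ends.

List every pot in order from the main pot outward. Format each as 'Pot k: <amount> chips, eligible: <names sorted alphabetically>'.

Contributions: A=31, B=31, C=31, D=31, E=19, F=31
Pot levels (distinct totals of non-folded players): 19, 31
Layer 1-19: 19 each from A, B, C, D, E, F = 19*6 = 114 chips; eligible A, B, C, D, E, F
Layer 20-31: 12 each from A, B, C, D, F = 12*5 = 60 chips; eligible A, B, C, D, F

Pot 1: 114 chips, eligible: A, B, C, D, E, F
Pot 2: 60 chips, eligible: A, B, C, D, F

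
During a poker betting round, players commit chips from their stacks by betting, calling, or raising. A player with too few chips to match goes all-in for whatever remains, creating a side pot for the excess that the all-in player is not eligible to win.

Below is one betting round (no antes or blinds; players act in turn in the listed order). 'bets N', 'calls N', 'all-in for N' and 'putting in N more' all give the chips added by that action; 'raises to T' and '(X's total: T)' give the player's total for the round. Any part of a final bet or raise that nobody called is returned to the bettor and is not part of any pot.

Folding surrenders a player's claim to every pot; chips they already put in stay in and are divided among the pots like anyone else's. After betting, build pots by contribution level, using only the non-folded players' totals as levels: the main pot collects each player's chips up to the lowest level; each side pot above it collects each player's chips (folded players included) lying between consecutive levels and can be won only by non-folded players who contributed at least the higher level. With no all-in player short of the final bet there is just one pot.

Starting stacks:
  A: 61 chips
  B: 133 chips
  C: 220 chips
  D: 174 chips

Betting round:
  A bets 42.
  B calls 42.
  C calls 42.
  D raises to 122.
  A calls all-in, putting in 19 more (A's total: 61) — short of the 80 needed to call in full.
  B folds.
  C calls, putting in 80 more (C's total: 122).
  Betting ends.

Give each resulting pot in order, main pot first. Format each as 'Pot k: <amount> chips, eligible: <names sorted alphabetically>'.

Contributions: A=61, B=42, C=122, D=122
Folded: B
Pot levels (distinct totals of non-folded players): 61, 122
Layer 1-61: A 61 + B 42 + C 61 + D 61 = 225 chips; eligible A, C, D
Layer 62-122: 61 each from C, D = 61*2 = 122 chips; eligible C, D

Pot 1: 225 chips, eligible: A, C, D
Pot 2: 122 chips, eligible: C, D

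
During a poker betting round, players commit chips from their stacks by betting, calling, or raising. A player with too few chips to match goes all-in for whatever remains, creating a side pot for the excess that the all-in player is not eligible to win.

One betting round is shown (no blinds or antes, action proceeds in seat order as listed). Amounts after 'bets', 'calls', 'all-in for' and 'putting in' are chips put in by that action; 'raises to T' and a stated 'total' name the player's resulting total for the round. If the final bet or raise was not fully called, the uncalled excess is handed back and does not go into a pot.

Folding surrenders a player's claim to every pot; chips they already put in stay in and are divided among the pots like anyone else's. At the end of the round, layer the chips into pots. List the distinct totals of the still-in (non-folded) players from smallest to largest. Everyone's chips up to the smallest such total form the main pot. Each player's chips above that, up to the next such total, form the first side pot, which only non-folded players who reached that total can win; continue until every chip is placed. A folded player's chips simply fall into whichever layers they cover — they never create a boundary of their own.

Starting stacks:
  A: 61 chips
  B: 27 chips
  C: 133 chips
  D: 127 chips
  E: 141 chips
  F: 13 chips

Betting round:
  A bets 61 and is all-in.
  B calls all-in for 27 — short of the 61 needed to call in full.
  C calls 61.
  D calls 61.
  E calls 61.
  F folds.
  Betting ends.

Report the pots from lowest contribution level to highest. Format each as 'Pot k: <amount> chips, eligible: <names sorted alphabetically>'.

Pot 1: 135 chips, eligible: A, B, C, D, E
Pot 2: 136 chips, eligible: A, C, D, E

Derivation:
Contributions: A=61, B=27, C=61, D=61, E=61
Folded: F
Pot levels (distinct totals of non-folded players): 27, 61
Layer 1-27: 27 each from A, B, C, D, E = 27*5 = 135 chips; eligible A, B, C, D, E
Layer 28-61: 34 each from A, C, D, E = 34*4 = 136 chips; eligible A, C, D, E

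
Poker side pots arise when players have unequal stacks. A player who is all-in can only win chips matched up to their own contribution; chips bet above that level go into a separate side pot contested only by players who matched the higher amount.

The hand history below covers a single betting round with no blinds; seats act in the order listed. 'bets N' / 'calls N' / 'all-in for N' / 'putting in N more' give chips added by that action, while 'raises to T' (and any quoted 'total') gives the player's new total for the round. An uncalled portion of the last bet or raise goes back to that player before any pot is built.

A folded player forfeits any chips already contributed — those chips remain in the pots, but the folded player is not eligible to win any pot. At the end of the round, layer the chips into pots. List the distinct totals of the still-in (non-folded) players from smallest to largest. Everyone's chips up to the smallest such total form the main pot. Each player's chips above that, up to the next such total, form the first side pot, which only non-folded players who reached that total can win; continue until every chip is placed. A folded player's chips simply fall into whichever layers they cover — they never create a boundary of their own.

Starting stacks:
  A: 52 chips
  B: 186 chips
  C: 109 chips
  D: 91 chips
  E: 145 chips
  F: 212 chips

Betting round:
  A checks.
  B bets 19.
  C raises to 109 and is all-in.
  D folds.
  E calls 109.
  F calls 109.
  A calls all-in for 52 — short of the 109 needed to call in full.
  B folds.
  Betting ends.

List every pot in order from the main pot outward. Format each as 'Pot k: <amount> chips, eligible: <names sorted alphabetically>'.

Contributions: A=52, B=19, C=109, E=109, F=109
Folded: B, D
Pot levels (distinct totals of non-folded players): 52, 109
Layer 1-52: A 52 + B 19 + C 52 + E 52 + F 52 = 227 chips; eligible A, C, E, F
Layer 53-109: 57 each from C, E, F = 57*3 = 171 chips; eligible C, E, F

Pot 1: 227 chips, eligible: A, C, E, F
Pot 2: 171 chips, eligible: C, E, F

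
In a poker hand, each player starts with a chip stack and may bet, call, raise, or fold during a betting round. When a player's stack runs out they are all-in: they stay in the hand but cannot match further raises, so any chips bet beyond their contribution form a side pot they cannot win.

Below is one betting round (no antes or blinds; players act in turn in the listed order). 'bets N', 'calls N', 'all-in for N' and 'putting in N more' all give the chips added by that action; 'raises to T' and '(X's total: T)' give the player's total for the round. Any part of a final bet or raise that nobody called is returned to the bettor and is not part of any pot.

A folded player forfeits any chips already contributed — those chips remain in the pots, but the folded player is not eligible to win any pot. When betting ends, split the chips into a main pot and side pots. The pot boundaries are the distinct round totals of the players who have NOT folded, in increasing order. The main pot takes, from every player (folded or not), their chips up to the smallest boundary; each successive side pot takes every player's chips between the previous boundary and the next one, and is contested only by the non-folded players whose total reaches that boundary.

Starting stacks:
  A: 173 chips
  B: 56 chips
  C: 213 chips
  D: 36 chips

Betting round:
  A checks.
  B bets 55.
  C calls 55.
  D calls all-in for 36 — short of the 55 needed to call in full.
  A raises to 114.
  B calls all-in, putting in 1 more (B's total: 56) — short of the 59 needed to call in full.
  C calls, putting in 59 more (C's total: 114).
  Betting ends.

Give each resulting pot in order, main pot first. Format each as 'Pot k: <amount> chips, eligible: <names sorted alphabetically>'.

Contributions: A=114, B=56, C=114, D=36
Pot levels (distinct totals of non-folded players): 36, 56, 114
Layer 1-36: 36 each from A, B, C, D = 36*4 = 144 chips; eligible A, B, C, D
Layer 37-56: 20 each from A, B, C = 20*3 = 60 chips; eligible A, B, C
Layer 57-114: 58 each from A, C = 58*2 = 116 chips; eligible A, C

Pot 1: 144 chips, eligible: A, B, C, D
Pot 2: 60 chips, eligible: A, B, C
Pot 3: 116 chips, eligible: A, C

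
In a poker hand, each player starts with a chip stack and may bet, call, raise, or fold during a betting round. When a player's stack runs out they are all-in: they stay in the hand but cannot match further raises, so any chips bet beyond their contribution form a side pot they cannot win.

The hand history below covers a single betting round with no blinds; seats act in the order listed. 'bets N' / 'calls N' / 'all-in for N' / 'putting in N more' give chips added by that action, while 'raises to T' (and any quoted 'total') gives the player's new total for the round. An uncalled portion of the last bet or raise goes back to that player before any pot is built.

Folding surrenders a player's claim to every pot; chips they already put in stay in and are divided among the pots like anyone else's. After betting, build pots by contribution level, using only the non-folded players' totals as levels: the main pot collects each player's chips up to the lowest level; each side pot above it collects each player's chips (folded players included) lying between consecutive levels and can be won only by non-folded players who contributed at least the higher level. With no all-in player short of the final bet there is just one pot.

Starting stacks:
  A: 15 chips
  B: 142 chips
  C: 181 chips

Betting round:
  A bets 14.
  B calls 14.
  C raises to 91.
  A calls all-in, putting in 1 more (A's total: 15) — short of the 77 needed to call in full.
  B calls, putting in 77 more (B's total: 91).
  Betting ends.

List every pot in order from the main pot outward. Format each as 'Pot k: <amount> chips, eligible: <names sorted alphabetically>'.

Contributions: A=15, B=91, C=91
Pot levels (distinct totals of non-folded players): 15, 91
Layer 1-15: 15 each from A, B, C = 15*3 = 45 chips; eligible A, B, C
Layer 16-91: 76 each from B, C = 76*2 = 152 chips; eligible B, C

Pot 1: 45 chips, eligible: A, B, C
Pot 2: 152 chips, eligible: B, C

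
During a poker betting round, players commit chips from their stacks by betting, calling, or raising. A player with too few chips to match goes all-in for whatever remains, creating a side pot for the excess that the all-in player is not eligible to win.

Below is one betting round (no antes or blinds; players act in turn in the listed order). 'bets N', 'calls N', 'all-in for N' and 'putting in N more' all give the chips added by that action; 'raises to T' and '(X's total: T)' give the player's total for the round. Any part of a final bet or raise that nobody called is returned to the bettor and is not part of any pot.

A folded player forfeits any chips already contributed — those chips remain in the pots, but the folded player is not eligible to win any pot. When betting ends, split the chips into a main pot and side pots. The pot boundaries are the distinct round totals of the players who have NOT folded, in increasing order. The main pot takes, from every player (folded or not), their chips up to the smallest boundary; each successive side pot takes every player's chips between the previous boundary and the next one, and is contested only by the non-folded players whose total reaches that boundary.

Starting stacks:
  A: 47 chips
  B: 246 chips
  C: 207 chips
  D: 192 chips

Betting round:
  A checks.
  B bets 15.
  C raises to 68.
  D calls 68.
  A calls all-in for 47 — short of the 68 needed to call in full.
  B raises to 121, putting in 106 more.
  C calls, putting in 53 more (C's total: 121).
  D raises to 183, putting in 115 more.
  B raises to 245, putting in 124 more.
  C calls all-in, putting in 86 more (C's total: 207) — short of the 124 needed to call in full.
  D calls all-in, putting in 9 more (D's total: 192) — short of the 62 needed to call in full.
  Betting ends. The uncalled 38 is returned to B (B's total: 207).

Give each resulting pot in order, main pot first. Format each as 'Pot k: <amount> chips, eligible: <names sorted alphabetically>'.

Pot 1: 188 chips, eligible: A, B, C, D
Pot 2: 435 chips, eligible: B, C, D
Pot 3: 30 chips, eligible: B, C

Derivation:
Contributions (after 38 returned to B): A=47, B=207, C=207, D=192
Pot levels (distinct totals of non-folded players): 47, 192, 207
Layer 1-47: 47 each from A, B, C, D = 47*4 = 188 chips; eligible A, B, C, D
Layer 48-192: 145 each from B, C, D = 145*3 = 435 chips; eligible B, C, D
Layer 193-207: 15 each from B, C = 15*2 = 30 chips; eligible B, C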